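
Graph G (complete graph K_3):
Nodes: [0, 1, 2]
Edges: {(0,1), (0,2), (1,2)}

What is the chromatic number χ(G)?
χ(G) = 3

Clique number ω(G) = 3 (lower bound: χ ≥ ω).
The clique on [0, 1, 2] has size 3, forcing χ ≥ 3, and the coloring below uses 3 colors, so χ(G) = 3.
A valid 3-coloring: color 1: [1]; color 2: [2]; color 3: [0].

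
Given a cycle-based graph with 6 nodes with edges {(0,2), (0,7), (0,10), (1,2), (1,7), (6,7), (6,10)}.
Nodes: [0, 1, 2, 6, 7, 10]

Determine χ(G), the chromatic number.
χ(G) = 2

Clique number ω(G) = 2 (lower bound: χ ≥ ω).
The graph is bipartite (no odd cycle), so 2 colors suffice: χ(G) = 2.
A valid 2-coloring: color 1: [2, 7, 10]; color 2: [0, 1, 6].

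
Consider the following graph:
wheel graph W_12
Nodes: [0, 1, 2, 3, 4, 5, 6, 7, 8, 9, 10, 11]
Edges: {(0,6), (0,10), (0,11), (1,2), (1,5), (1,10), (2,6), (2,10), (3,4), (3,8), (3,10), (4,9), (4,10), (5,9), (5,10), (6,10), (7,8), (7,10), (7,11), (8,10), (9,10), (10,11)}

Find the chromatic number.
χ(G) = 4

Clique number ω(G) = 3 (lower bound: χ ≥ ω).
Odd cycle [7, 11, 0, 6, 2, 1, 5, 9, 4, 3, 8] needs 3 colors (χ ≥ 3).
Vertex 10 is adjacent to every vertex of [0, 1, 2, 3, 4, 5, 6, 7, 8, 9, 11], which already need 3 colors among themselves, so 10 needs a new color (χ ≥ 4).
The coloring below uses 4 colors, so χ(G) = 4.
A valid 4-coloring: color 1: [10]; color 2: [0, 2, 3, 5, 7]; color 3: [1, 6, 8, 9, 11]; color 4: [4].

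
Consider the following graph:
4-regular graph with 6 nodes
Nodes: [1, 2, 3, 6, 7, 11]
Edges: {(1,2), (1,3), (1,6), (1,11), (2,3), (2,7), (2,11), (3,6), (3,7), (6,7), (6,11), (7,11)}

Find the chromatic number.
χ(G) = 3

Clique number ω(G) = 3 (lower bound: χ ≥ ω).
The clique on [1, 2, 11] has size 3, forcing χ ≥ 3, and the coloring below uses 3 colors, so χ(G) = 3.
A valid 3-coloring: color 1: [3, 11]; color 2: [2, 6]; color 3: [1, 7].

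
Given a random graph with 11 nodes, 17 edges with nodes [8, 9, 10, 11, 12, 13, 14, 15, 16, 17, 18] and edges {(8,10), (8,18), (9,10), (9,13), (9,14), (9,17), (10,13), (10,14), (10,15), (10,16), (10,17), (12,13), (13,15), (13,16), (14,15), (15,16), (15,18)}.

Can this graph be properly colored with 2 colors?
The clique on vertices [10, 13, 15, 16] has size 4 > 2, so it alone needs 4 colors.

No, G is not 2-colorable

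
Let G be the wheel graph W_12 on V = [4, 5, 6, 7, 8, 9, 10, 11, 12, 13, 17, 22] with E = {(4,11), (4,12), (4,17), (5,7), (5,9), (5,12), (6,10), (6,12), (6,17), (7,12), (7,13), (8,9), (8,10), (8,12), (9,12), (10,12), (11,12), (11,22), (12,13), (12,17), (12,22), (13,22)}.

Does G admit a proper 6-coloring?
Yes, G is 6-colorable

A valid 6-coloring: color 1: [12]; color 2: [7, 9, 10, 17, 22]; color 3: [5, 6, 8, 11, 13]; color 4: [4].
(χ(G) = 4 ≤ 6.)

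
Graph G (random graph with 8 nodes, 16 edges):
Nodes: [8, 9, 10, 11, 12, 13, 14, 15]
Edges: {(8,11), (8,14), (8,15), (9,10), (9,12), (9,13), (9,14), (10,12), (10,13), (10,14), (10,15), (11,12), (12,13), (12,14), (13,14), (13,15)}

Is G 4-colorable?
No, G is not 4-colorable

The clique on vertices [9, 10, 12, 13, 14] has size 5 > 4, so it alone needs 5 colors.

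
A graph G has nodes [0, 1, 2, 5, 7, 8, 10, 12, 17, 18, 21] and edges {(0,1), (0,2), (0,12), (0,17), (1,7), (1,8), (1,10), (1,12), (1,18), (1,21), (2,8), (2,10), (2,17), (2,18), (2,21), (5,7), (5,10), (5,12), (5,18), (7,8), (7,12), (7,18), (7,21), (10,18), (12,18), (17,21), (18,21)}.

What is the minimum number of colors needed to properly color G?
Clique number ω(G) = 4 (lower bound: χ ≥ ω).
The clique on [1, 7, 12, 18] has size 4, forcing χ ≥ 4, and the coloring below uses 4 colors, so χ(G) = 4.
A valid 4-coloring: color 1: [0, 8, 18]; color 2: [1, 2, 5]; color 3: [7, 10, 17]; color 4: [12, 21].

χ(G) = 4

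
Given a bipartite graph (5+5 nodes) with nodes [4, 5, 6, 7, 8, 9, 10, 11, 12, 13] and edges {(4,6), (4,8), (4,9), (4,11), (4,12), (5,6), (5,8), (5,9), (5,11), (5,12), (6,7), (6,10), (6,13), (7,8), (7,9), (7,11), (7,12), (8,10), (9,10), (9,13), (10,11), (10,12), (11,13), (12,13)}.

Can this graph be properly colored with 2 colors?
Yes, G is 2-colorable

A valid 2-coloring: color 1: [6, 8, 9, 11, 12]; color 2: [4, 5, 7, 10, 13].
(χ(G) = 2 ≤ 2.)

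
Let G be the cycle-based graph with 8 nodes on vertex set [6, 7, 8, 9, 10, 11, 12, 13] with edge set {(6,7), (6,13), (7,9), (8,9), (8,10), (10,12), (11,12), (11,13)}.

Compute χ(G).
χ(G) = 2

Clique number ω(G) = 2 (lower bound: χ ≥ ω).
The graph is bipartite (no odd cycle), so 2 colors suffice: χ(G) = 2.
A valid 2-coloring: color 1: [6, 9, 10, 11]; color 2: [7, 8, 12, 13].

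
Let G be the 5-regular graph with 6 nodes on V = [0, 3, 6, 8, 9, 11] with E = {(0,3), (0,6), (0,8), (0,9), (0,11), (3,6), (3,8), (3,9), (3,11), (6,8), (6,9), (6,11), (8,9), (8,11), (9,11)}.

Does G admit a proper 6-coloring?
A valid 6-coloring: color 1: [3]; color 2: [0]; color 3: [9]; color 4: [6]; color 5: [11]; color 6: [8].
(χ(G) = 6 ≤ 6.)

Yes, G is 6-colorable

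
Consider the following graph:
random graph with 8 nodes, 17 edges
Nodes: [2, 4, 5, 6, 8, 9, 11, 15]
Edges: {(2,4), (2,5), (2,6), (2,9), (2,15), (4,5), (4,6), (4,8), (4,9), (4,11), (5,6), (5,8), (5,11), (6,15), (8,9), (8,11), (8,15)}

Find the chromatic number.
χ(G) = 4

Clique number ω(G) = 4 (lower bound: χ ≥ ω).
The clique on [4, 5, 8, 11] has size 4, forcing χ ≥ 4, and the coloring below uses 4 colors, so χ(G) = 4.
A valid 4-coloring: color 1: [4, 15]; color 2: [5, 9]; color 3: [2, 8]; color 4: [6, 11].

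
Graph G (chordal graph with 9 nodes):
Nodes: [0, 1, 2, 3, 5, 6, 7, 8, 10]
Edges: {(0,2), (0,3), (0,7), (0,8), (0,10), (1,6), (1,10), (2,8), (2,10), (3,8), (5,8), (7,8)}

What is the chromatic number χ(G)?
χ(G) = 3

Clique number ω(G) = 3 (lower bound: χ ≥ ω).
The clique on [0, 2, 8] has size 3, forcing χ ≥ 3, and the coloring below uses 3 colors, so χ(G) = 3.
A valid 3-coloring: color 1: [0, 1, 5]; color 2: [6, 8, 10]; color 3: [2, 3, 7].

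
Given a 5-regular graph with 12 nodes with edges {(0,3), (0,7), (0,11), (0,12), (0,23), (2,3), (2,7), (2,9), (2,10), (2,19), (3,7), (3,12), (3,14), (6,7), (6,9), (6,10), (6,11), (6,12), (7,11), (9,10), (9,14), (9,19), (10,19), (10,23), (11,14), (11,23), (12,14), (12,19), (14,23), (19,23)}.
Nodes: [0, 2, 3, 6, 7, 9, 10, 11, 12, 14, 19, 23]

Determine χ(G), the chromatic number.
Clique number ω(G) = 4 (lower bound: χ ≥ ω).
The clique on [2, 9, 10, 19] has size 4, forcing χ ≥ 4, and the coloring below uses 4 colors, so χ(G) = 4.
A valid 4-coloring: color 1: [7, 10, 12]; color 2: [3, 9, 23]; color 3: [0, 6, 14, 19]; color 4: [2, 11].

χ(G) = 4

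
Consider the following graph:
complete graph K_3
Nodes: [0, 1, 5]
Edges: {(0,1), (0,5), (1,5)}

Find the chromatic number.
Clique number ω(G) = 3 (lower bound: χ ≥ ω).
The clique on [0, 1, 5] has size 3, forcing χ ≥ 3, and the coloring below uses 3 colors, so χ(G) = 3.
A valid 3-coloring: color 1: [1]; color 2: [0]; color 3: [5].

χ(G) = 3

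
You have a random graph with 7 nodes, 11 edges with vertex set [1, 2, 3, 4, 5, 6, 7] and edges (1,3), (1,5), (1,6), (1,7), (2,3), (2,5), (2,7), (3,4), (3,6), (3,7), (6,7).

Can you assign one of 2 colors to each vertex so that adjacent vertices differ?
The clique on vertices [1, 3, 6, 7] has size 4 > 2, so it alone needs 4 colors.

No, G is not 2-colorable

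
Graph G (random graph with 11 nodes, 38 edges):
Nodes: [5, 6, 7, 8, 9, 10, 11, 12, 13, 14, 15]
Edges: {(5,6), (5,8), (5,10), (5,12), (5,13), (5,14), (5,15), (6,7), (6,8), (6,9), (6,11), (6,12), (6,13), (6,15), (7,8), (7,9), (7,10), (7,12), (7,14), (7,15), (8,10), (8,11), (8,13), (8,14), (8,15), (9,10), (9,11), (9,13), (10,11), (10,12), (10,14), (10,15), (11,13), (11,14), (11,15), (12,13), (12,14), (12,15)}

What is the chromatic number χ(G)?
χ(G) = 4

Clique number ω(G) = 4 (lower bound: χ ≥ ω).
The clique on [8, 10, 11, 14] has size 4, forcing χ ≥ 4, and the coloring below uses 4 colors, so χ(G) = 4.
A valid 4-coloring: color 1: [8, 9, 12]; color 2: [6, 10]; color 3: [5, 7, 11]; color 4: [13, 14, 15].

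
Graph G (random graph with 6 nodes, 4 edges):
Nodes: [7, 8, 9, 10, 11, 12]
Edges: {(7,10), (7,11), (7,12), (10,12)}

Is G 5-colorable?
Yes, G is 5-colorable

A valid 5-coloring: color 1: [7, 8, 9]; color 2: [10, 11]; color 3: [12].
(χ(G) = 3 ≤ 5.)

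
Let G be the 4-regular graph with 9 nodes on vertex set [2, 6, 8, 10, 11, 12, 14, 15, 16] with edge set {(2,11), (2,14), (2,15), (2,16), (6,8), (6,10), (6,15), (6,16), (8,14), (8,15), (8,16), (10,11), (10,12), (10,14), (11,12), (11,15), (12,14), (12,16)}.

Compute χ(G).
χ(G) = 3

Clique number ω(G) = 3 (lower bound: χ ≥ ω).
The clique on [2, 11, 15] has size 3, forcing χ ≥ 3, and the coloring below uses 3 colors, so χ(G) = 3.
A valid 3-coloring: color 1: [2, 8, 12]; color 2: [6, 11, 14]; color 3: [10, 15, 16].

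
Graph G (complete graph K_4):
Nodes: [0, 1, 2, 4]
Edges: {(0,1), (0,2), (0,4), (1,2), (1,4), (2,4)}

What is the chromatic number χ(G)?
χ(G) = 4

Clique number ω(G) = 4 (lower bound: χ ≥ ω).
The clique on [0, 1, 2, 4] has size 4, forcing χ ≥ 4, and the coloring below uses 4 colors, so χ(G) = 4.
A valid 4-coloring: color 1: [1]; color 2: [2]; color 3: [0]; color 4: [4].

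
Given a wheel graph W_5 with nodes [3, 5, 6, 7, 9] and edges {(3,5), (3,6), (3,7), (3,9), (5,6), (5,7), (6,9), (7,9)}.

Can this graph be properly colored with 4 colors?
A valid 4-coloring: color 1: [3]; color 2: [5, 9]; color 3: [6, 7].
(χ(G) = 3 ≤ 4.)

Yes, G is 4-colorable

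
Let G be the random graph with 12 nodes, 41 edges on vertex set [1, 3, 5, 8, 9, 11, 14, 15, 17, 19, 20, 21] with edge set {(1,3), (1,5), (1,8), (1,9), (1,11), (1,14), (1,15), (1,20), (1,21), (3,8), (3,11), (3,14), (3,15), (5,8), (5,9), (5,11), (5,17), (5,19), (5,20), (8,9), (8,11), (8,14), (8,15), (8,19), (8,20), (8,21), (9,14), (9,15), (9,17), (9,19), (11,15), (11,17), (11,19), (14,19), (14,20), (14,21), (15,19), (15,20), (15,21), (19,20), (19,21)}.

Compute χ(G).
χ(G) = 5

Clique number ω(G) = 5 (lower bound: χ ≥ ω).
The clique on [1, 3, 8, 11, 15] has size 5, forcing χ ≥ 5, and the coloring below uses 5 colors, so χ(G) = 5.
A valid 5-coloring: color 1: [8, 17]; color 2: [1, 19]; color 3: [5, 14, 15]; color 4: [9, 11, 20, 21]; color 5: [3].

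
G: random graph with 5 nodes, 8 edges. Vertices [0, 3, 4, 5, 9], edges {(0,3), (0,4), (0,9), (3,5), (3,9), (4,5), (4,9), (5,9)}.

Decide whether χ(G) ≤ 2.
No, G is not 2-colorable

The clique on vertices [0, 3, 9] has size 3 > 2, so it alone needs 3 colors.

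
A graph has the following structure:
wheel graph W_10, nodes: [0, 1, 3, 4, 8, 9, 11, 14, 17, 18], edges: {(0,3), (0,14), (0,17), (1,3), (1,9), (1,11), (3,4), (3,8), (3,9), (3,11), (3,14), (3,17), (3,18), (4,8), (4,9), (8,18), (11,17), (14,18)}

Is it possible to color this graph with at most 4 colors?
A valid 4-coloring: color 1: [3]; color 2: [0, 4, 11, 18]; color 3: [1, 8, 14, 17]; color 4: [9].
(χ(G) = 4 ≤ 4.)

Yes, G is 4-colorable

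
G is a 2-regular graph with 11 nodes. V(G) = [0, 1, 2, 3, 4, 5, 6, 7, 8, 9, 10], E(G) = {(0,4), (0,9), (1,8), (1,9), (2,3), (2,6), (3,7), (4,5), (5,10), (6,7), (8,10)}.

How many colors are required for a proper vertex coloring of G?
Clique number ω(G) = 2 (lower bound: χ ≥ ω).
Odd cycle [10, 8, 1, 9, 0, 4, 5] needs 3 colors (χ ≥ 3).
The coloring below uses 3 colors, so χ(G) = 3.
A valid 3-coloring: color 1: [1, 3, 4, 6, 10]; color 2: [0, 2, 5, 7, 8]; color 3: [9].

χ(G) = 3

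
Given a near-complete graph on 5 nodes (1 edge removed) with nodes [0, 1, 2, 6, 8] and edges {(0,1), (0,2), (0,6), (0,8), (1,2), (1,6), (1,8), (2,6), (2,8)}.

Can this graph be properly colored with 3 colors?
The clique on vertices [0, 1, 2, 8] has size 4 > 3, so it alone needs 4 colors.

No, G is not 3-colorable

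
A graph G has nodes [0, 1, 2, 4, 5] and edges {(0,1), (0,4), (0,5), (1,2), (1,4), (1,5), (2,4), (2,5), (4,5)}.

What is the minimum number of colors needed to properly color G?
χ(G) = 4

Clique number ω(G) = 4 (lower bound: χ ≥ ω).
The clique on [0, 1, 4, 5] has size 4, forcing χ ≥ 4, and the coloring below uses 4 colors, so χ(G) = 4.
A valid 4-coloring: color 1: [4]; color 2: [1]; color 3: [5]; color 4: [0, 2].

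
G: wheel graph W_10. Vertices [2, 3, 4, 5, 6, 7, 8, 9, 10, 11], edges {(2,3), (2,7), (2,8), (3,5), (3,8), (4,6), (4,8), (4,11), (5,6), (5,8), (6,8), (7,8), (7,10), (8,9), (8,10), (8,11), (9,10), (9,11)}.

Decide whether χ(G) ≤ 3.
No, G is not 3-colorable

Odd cycle [5, 6, 4, 11, 9, 10, 7, 2, 3] needs 3 colors (χ ≥ 3).
Vertex 8 is adjacent to every vertex of [2, 3, 4, 5, 6, 7, 9, 10, 11], which already need 3 colors among themselves, so 8 needs a new color (χ ≥ 4).
Hence χ(G) ≥ 4 > 3, so no proper 3-coloring exists.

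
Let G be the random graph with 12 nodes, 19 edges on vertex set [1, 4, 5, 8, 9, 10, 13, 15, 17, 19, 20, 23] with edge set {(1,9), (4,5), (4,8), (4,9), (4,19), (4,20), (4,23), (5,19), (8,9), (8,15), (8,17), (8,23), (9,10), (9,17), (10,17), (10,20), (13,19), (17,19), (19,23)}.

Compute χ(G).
Clique number ω(G) = 3 (lower bound: χ ≥ ω).
The clique on [4, 8, 9] has size 3, forcing χ ≥ 3, and the coloring below uses 3 colors, so χ(G) = 3.
A valid 3-coloring: color 1: [1, 4, 13, 15, 17]; color 2: [5, 9, 20, 23]; color 3: [8, 10, 19].

χ(G) = 3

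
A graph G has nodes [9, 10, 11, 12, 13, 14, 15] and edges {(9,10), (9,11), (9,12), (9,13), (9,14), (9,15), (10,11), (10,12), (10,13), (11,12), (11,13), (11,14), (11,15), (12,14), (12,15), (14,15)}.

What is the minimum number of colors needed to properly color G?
Clique number ω(G) = 5 (lower bound: χ ≥ ω).
The clique on [9, 11, 12, 14, 15] has size 5, forcing χ ≥ 5, and the coloring below uses 5 colors, so χ(G) = 5.
A valid 5-coloring: color 1: [11]; color 2: [9]; color 3: [12, 13]; color 4: [10, 15]; color 5: [14].

χ(G) = 5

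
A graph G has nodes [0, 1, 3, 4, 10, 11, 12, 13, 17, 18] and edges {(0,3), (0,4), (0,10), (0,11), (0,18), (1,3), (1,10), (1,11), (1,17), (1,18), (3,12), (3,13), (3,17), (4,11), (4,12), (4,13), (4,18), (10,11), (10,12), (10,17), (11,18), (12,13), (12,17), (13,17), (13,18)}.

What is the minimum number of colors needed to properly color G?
Clique number ω(G) = 4 (lower bound: χ ≥ ω).
The clique on [0, 4, 11, 18] has size 4, forcing χ ≥ 4, and the coloring below uses 4 colors, so χ(G) = 4.
A valid 4-coloring: color 1: [0, 1, 13]; color 2: [3, 4, 10]; color 3: [11, 17]; color 4: [12, 18].

χ(G) = 4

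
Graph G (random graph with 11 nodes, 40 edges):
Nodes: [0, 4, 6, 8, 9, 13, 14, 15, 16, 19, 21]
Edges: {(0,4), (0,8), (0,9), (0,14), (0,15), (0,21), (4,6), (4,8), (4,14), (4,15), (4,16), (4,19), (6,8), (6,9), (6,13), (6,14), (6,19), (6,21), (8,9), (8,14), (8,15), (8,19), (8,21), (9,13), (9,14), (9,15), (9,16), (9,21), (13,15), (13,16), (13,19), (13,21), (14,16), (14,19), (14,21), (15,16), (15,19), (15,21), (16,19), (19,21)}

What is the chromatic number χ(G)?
χ(G) = 5

Clique number ω(G) = 5 (lower bound: χ ≥ ω).
The clique on [0, 8, 9, 14, 21] has size 5, forcing χ ≥ 5, and the coloring below uses 5 colors, so χ(G) = 5.
A valid 5-coloring: color 1: [4, 21]; color 2: [8, 13]; color 3: [14, 15]; color 4: [9, 19]; color 5: [0, 6, 16].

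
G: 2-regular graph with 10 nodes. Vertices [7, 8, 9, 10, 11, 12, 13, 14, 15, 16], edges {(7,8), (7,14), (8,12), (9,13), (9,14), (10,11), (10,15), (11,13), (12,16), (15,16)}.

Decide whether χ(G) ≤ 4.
A valid 4-coloring: color 1: [7, 9, 11, 12, 15]; color 2: [8, 10, 13, 14, 16].
(χ(G) = 2 ≤ 4.)

Yes, G is 4-colorable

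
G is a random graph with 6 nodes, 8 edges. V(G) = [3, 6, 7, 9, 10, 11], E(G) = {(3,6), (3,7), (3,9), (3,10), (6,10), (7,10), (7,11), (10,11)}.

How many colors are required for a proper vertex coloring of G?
χ(G) = 3

Clique number ω(G) = 3 (lower bound: χ ≥ ω).
The clique on [7, 10, 11] has size 3, forcing χ ≥ 3, and the coloring below uses 3 colors, so χ(G) = 3.
A valid 3-coloring: color 1: [3, 11]; color 2: [9, 10]; color 3: [6, 7].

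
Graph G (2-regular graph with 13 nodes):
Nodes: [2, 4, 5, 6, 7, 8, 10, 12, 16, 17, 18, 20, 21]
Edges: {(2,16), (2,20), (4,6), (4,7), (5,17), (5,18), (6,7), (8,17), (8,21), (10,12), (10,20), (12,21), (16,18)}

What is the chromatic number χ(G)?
Clique number ω(G) = 3 (lower bound: χ ≥ ω).
The clique on [4, 6, 7] has size 3, forcing χ ≥ 3, and the coloring below uses 3 colors, so χ(G) = 3.
A valid 3-coloring: color 1: [5, 7, 8, 12, 16, 20]; color 2: [2, 6, 10, 17, 18, 21]; color 3: [4].

χ(G) = 3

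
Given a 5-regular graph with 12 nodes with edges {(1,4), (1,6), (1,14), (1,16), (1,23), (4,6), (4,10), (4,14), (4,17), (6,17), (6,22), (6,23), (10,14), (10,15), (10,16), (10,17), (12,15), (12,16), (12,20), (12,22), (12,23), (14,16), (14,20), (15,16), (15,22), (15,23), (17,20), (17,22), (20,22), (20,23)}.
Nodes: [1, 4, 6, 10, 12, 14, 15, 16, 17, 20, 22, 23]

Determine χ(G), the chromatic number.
χ(G) = 4

Clique number ω(G) = 3 (lower bound: χ ≥ ω).
Odd cycle [10, 17, 6, 1, 14] needs 3 colors (χ ≥ 3).
Vertex 4 is adjacent to every vertex of [1, 6, 10, 14, 17], which already need 3 colors among themselves, so 4 needs a new color (χ ≥ 4).
The coloring below uses 4 colors, so χ(G) = 4.
A valid 4-coloring: color 1: [4, 16, 22, 23]; color 2: [6, 10, 20]; color 3: [12, 14, 17]; color 4: [1, 15].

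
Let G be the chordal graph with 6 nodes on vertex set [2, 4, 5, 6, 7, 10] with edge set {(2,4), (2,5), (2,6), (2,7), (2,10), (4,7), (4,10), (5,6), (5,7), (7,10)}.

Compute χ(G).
Clique number ω(G) = 4 (lower bound: χ ≥ ω).
The clique on [2, 4, 7, 10] has size 4, forcing χ ≥ 4, and the coloring below uses 4 colors, so χ(G) = 4.
A valid 4-coloring: color 1: [2]; color 2: [6, 7]; color 3: [4, 5]; color 4: [10].

χ(G) = 4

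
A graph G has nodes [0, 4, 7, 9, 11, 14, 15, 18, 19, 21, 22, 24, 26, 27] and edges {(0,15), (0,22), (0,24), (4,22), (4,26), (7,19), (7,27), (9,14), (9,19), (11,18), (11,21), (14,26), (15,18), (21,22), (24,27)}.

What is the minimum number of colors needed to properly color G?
χ(G) = 2

Clique number ω(G) = 2 (lower bound: χ ≥ ω).
The graph is bipartite (no odd cycle), so 2 colors suffice: χ(G) = 2.
A valid 2-coloring: color 1: [0, 4, 14, 18, 19, 21, 27]; color 2: [7, 9, 11, 15, 22, 24, 26].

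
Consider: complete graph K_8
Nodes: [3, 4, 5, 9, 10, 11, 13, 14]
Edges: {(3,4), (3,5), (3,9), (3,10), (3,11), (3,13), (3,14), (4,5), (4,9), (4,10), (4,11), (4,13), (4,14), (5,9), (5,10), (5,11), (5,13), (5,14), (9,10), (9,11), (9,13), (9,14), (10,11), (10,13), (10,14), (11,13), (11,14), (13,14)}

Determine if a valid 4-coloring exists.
No, G is not 4-colorable

The clique on vertices [3, 4, 5, 9, 10, 11, 13, 14] has size 8 > 4, so it alone needs 8 colors.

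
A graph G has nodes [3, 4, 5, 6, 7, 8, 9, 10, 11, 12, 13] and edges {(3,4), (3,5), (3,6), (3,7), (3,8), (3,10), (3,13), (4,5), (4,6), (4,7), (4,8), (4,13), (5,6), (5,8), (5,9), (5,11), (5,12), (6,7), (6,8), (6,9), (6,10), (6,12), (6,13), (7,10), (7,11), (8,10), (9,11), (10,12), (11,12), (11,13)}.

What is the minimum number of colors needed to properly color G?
χ(G) = 5

Clique number ω(G) = 5 (lower bound: χ ≥ ω).
The clique on [3, 4, 5, 6, 8] has size 5, forcing χ ≥ 5, and the coloring below uses 5 colors, so χ(G) = 5.
A valid 5-coloring: color 1: [6, 11]; color 2: [5, 7, 13]; color 3: [3, 9, 12]; color 4: [4, 10]; color 5: [8].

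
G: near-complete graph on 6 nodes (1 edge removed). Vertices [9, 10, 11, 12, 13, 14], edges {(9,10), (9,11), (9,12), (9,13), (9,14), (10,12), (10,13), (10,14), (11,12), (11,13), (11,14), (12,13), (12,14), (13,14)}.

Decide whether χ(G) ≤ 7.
A valid 7-coloring: color 1: [9]; color 2: [12]; color 3: [13]; color 4: [14]; color 5: [10, 11].
(χ(G) = 5 ≤ 7.)

Yes, G is 7-colorable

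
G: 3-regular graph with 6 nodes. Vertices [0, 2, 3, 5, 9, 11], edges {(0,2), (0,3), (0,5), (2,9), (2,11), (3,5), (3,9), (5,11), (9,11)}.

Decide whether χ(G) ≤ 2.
The clique on vertices [0, 3, 5] has size 3 > 2, so it alone needs 3 colors.

No, G is not 2-colorable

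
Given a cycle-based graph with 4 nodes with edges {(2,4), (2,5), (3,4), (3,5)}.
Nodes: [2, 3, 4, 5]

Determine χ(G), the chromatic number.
Clique number ω(G) = 2 (lower bound: χ ≥ ω).
The graph is bipartite (no odd cycle), so 2 colors suffice: χ(G) = 2.
A valid 2-coloring: color 1: [2, 3]; color 2: [4, 5].

χ(G) = 2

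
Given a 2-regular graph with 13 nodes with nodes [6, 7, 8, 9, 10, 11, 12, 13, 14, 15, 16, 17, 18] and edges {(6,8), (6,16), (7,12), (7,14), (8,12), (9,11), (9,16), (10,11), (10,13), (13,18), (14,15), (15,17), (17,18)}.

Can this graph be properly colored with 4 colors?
Yes, G is 4-colorable

A valid 4-coloring: color 1: [6, 9, 10, 12, 14, 17]; color 2: [7, 8, 11, 15, 16, 18]; color 3: [13].
(χ(G) = 3 ≤ 4.)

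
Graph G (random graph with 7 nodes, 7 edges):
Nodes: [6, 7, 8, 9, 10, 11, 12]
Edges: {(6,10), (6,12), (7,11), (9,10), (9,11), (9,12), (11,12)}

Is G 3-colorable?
A valid 3-coloring: color 1: [7, 8, 10, 12]; color 2: [6, 11]; color 3: [9].
(χ(G) = 3 ≤ 3.)

Yes, G is 3-colorable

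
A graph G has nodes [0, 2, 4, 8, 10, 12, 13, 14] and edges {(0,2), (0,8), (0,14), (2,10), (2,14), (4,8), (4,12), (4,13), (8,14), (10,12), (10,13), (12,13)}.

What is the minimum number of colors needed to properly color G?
χ(G) = 3

Clique number ω(G) = 3 (lower bound: χ ≥ ω).
The clique on [0, 8, 14] has size 3, forcing χ ≥ 3, and the coloring below uses 3 colors, so χ(G) = 3.
A valid 3-coloring: color 1: [2, 8, 13]; color 2: [4, 10, 14]; color 3: [0, 12].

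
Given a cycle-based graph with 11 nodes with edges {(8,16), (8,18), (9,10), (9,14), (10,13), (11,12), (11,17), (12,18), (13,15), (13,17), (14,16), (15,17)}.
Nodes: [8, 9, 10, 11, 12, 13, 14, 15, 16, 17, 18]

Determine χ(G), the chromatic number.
χ(G) = 3

Clique number ω(G) = 3 (lower bound: χ ≥ ω).
The clique on [13, 15, 17] has size 3, forcing χ ≥ 3, and the coloring below uses 3 colors, so χ(G) = 3.
A valid 3-coloring: color 1: [8, 10, 12, 14, 17]; color 2: [9, 11, 13, 16, 18]; color 3: [15].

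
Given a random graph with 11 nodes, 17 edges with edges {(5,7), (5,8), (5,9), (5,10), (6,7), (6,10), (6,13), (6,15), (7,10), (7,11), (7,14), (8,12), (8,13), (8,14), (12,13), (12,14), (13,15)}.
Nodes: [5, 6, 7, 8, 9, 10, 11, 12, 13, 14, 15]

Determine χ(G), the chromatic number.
Clique number ω(G) = 3 (lower bound: χ ≥ ω).
The clique on [5, 7, 10] has size 3, forcing χ ≥ 3, and the coloring below uses 3 colors, so χ(G) = 3.
A valid 3-coloring: color 1: [7, 8, 9, 15]; color 2: [5, 6, 11, 12]; color 3: [10, 13, 14].

χ(G) = 3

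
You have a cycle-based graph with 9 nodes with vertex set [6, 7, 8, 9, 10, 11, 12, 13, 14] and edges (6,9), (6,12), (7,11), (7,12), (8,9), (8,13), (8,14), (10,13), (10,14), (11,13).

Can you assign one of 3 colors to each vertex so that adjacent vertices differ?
A valid 3-coloring: color 1: [6, 7, 8, 10]; color 2: [9, 12, 13, 14]; color 3: [11].
(χ(G) = 3 ≤ 3.)

Yes, G is 3-colorable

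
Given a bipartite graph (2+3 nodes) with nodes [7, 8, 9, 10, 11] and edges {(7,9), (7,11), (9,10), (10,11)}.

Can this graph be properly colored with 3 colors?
A valid 3-coloring: color 1: [7, 8, 10]; color 2: [9, 11].
(χ(G) = 2 ≤ 3.)

Yes, G is 3-colorable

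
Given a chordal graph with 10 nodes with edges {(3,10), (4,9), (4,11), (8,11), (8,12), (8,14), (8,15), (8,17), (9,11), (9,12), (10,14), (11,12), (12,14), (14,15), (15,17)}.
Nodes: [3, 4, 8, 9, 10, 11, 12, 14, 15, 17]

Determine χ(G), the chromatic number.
Clique number ω(G) = 3 (lower bound: χ ≥ ω).
The clique on [4, 9, 11] has size 3, forcing χ ≥ 3, and the coloring below uses 3 colors, so χ(G) = 3.
A valid 3-coloring: color 1: [8, 9, 10]; color 2: [3, 11, 14, 17]; color 3: [4, 12, 15].

χ(G) = 3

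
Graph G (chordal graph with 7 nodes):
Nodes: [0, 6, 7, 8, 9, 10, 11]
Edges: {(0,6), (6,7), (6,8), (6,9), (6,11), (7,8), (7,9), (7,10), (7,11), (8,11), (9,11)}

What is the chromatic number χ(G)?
χ(G) = 4

Clique number ω(G) = 4 (lower bound: χ ≥ ω).
The clique on [6, 7, 8, 11] has size 4, forcing χ ≥ 4, and the coloring below uses 4 colors, so χ(G) = 4.
A valid 4-coloring: color 1: [0, 7]; color 2: [6, 10]; color 3: [11]; color 4: [8, 9].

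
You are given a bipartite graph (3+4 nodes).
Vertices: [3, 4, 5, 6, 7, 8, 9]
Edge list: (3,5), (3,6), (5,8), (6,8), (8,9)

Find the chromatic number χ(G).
χ(G) = 2

Clique number ω(G) = 2 (lower bound: χ ≥ ω).
The graph is bipartite (no odd cycle), so 2 colors suffice: χ(G) = 2.
A valid 2-coloring: color 1: [3, 4, 7, 8]; color 2: [5, 6, 9].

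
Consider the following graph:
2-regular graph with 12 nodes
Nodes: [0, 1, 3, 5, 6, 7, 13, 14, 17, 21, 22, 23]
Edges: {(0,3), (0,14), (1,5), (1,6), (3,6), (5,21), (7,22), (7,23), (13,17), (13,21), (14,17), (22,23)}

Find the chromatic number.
χ(G) = 3

Clique number ω(G) = 3 (lower bound: χ ≥ ω).
The clique on [7, 22, 23] has size 3, forcing χ ≥ 3, and the coloring below uses 3 colors, so χ(G) = 3.
A valid 3-coloring: color 1: [1, 3, 14, 21, 22]; color 2: [0, 5, 6, 13, 23]; color 3: [7, 17].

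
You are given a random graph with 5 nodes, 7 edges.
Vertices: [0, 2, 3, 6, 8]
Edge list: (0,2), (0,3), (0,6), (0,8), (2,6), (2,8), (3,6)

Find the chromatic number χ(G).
χ(G) = 3

Clique number ω(G) = 3 (lower bound: χ ≥ ω).
The clique on [0, 2, 8] has size 3, forcing χ ≥ 3, and the coloring below uses 3 colors, so χ(G) = 3.
A valid 3-coloring: color 1: [0]; color 2: [6, 8]; color 3: [2, 3].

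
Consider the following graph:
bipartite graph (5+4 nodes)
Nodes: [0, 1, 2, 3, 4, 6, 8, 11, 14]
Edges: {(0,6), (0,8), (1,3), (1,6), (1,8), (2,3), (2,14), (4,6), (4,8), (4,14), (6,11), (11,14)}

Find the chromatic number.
χ(G) = 2

Clique number ω(G) = 2 (lower bound: χ ≥ ω).
The graph is bipartite (no odd cycle), so 2 colors suffice: χ(G) = 2.
A valid 2-coloring: color 1: [3, 6, 8, 14]; color 2: [0, 1, 2, 4, 11].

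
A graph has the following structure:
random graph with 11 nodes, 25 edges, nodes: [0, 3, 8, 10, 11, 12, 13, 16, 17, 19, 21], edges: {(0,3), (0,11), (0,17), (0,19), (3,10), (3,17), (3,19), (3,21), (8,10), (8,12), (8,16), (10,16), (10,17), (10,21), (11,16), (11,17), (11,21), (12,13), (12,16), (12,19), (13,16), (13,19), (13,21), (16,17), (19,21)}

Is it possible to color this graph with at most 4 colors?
A valid 4-coloring: color 1: [3, 16]; color 2: [12, 17, 21]; color 3: [10, 11, 19]; color 4: [0, 8, 13].
(χ(G) = 4 ≤ 4.)

Yes, G is 4-colorable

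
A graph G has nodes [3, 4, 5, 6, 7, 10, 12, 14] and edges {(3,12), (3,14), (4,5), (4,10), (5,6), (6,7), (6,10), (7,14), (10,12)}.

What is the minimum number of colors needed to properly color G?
χ(G) = 2

Clique number ω(G) = 2 (lower bound: χ ≥ ω).
The graph is bipartite (no odd cycle), so 2 colors suffice: χ(G) = 2.
A valid 2-coloring: color 1: [4, 6, 12, 14]; color 2: [3, 5, 7, 10].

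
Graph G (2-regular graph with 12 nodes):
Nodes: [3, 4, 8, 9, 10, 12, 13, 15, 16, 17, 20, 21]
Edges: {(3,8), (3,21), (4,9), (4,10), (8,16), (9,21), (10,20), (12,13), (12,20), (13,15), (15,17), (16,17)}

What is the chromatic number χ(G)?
χ(G) = 2

Clique number ω(G) = 2 (lower bound: χ ≥ ω).
The graph is bipartite (no odd cycle), so 2 colors suffice: χ(G) = 2.
A valid 2-coloring: color 1: [4, 8, 13, 17, 20, 21]; color 2: [3, 9, 10, 12, 15, 16].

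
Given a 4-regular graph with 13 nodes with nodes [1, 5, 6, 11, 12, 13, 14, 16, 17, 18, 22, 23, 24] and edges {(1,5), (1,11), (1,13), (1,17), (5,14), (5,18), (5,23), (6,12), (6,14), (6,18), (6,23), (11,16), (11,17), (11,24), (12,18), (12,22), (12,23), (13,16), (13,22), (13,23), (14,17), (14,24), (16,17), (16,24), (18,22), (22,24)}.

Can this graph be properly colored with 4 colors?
A valid 4-coloring: color 1: [1, 6, 16, 22]; color 2: [11, 14, 18, 23]; color 3: [5, 12, 13, 17, 24].
(χ(G) = 3 ≤ 4.)

Yes, G is 4-colorable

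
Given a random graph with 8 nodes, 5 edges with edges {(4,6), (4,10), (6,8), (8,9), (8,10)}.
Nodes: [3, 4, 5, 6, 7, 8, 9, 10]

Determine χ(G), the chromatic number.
χ(G) = 2

Clique number ω(G) = 2 (lower bound: χ ≥ ω).
The graph is bipartite (no odd cycle), so 2 colors suffice: χ(G) = 2.
A valid 2-coloring: color 1: [3, 4, 5, 7, 8]; color 2: [6, 9, 10].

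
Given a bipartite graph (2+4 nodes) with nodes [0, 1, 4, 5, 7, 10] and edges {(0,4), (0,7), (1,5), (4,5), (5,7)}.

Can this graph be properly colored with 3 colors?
Yes, G is 3-colorable

A valid 3-coloring: color 1: [0, 5, 10]; color 2: [1, 4, 7].
(χ(G) = 2 ≤ 3.)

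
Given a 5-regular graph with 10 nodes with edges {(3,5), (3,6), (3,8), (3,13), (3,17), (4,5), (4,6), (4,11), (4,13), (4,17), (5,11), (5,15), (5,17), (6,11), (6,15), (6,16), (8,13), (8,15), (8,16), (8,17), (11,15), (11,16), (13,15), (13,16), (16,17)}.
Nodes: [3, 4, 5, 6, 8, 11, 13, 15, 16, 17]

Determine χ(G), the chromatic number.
χ(G) = 3

Clique number ω(G) = 3 (lower bound: χ ≥ ω).
The clique on [3, 8, 17] has size 3, forcing χ ≥ 3, and the coloring below uses 3 colors, so χ(G) = 3.
A valid 3-coloring: color 1: [5, 6, 8]; color 2: [3, 4, 15, 16]; color 3: [11, 13, 17].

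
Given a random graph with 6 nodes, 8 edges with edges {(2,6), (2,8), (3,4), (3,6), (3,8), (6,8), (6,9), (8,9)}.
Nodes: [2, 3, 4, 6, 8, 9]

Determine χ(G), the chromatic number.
χ(G) = 3

Clique number ω(G) = 3 (lower bound: χ ≥ ω).
The clique on [6, 8, 9] has size 3, forcing χ ≥ 3, and the coloring below uses 3 colors, so χ(G) = 3.
A valid 3-coloring: color 1: [4, 8]; color 2: [6]; color 3: [2, 3, 9].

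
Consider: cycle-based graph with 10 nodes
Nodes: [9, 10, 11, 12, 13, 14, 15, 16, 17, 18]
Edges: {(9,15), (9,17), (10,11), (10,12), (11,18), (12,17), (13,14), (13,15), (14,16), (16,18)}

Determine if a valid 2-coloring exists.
A valid 2-coloring: color 1: [9, 11, 12, 13, 16]; color 2: [10, 14, 15, 17, 18].
(χ(G) = 2 ≤ 2.)

Yes, G is 2-colorable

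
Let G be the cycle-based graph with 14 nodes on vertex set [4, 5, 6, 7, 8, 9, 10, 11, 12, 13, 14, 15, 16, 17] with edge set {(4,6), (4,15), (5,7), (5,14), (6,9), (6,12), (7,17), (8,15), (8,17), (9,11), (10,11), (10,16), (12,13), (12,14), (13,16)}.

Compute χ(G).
χ(G) = 3

Clique number ω(G) = 2 (lower bound: χ ≥ ω).
Odd cycle [9, 11, 10, 16, 13, 12, 6] needs 3 colors (χ ≥ 3).
The coloring below uses 3 colors, so χ(G) = 3.
A valid 3-coloring: color 1: [5, 6, 11, 15, 16, 17]; color 2: [4, 7, 8, 9, 10, 12]; color 3: [13, 14].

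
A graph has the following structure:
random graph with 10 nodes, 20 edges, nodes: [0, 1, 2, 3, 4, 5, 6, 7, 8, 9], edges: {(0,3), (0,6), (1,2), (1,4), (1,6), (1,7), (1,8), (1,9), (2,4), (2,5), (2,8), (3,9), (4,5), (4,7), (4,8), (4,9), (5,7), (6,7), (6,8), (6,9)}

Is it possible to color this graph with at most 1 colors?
No, G is not 1-colorable

The clique on vertices [1, 2, 4, 8] has size 4 > 1, so it alone needs 4 colors.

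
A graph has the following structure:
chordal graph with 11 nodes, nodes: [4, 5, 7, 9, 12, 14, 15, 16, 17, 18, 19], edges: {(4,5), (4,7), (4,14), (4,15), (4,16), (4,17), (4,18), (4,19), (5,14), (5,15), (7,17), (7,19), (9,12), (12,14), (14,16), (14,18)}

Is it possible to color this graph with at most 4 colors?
Yes, G is 4-colorable

A valid 4-coloring: color 1: [4, 12]; color 2: [7, 9, 14, 15]; color 3: [5, 16, 17, 18, 19].
(χ(G) = 3 ≤ 4.)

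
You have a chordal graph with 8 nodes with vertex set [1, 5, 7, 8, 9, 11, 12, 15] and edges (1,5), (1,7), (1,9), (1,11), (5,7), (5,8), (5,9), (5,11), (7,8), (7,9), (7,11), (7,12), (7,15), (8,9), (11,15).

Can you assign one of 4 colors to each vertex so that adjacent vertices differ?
Yes, G is 4-colorable

A valid 4-coloring: color 1: [7]; color 2: [5, 12, 15]; color 3: [9, 11]; color 4: [1, 8].
(χ(G) = 4 ≤ 4.)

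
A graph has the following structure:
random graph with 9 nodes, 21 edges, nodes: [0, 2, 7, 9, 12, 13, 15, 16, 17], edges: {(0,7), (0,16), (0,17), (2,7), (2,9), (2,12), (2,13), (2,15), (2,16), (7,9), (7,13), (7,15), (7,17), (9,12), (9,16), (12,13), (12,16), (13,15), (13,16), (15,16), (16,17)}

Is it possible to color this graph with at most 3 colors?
No, G is not 3-colorable

The clique on vertices [2, 9, 12, 16] has size 4 > 3, so it alone needs 4 colors.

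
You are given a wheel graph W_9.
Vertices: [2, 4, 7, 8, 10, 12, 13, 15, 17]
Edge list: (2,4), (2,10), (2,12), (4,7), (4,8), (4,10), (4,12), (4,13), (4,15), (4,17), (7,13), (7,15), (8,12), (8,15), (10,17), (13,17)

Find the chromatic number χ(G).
Clique number ω(G) = 3 (lower bound: χ ≥ ω).
The clique on [2, 4, 10] has size 3, forcing χ ≥ 3, and the coloring below uses 3 colors, so χ(G) = 3.
A valid 3-coloring: color 1: [4]; color 2: [10, 12, 13, 15]; color 3: [2, 7, 8, 17].

χ(G) = 3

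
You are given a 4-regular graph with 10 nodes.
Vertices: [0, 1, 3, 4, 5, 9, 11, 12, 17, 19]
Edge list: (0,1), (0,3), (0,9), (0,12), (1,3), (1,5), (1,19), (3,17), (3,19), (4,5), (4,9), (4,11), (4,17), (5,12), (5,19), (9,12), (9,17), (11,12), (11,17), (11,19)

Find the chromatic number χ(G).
χ(G) = 3

Clique number ω(G) = 3 (lower bound: χ ≥ ω).
The clique on [0, 9, 12] has size 3, forcing χ ≥ 3, and the coloring below uses 3 colors, so χ(G) = 3.
A valid 3-coloring: color 1: [3, 5, 9, 11]; color 2: [0, 4, 19]; color 3: [1, 12, 17].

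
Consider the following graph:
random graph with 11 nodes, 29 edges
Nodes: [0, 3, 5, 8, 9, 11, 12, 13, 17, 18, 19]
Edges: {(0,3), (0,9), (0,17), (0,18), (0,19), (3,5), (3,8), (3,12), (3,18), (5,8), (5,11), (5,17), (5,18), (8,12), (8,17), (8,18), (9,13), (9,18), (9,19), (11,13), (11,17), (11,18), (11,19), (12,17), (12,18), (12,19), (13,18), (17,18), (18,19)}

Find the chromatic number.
χ(G) = 4

Clique number ω(G) = 4 (lower bound: χ ≥ ω).
The clique on [3, 8, 12, 18] has size 4, forcing χ ≥ 4, and the coloring below uses 4 colors, so χ(G) = 4.
A valid 4-coloring: color 1: [18]; color 2: [3, 13, 17, 19]; color 3: [5, 9, 12]; color 4: [0, 8, 11].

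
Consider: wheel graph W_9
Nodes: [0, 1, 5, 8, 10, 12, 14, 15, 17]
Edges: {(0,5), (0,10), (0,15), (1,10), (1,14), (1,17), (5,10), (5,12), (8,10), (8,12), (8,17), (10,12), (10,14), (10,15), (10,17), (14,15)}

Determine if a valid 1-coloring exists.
The clique on vertices [0, 5, 10] has size 3 > 1, so it alone needs 3 colors.

No, G is not 1-colorable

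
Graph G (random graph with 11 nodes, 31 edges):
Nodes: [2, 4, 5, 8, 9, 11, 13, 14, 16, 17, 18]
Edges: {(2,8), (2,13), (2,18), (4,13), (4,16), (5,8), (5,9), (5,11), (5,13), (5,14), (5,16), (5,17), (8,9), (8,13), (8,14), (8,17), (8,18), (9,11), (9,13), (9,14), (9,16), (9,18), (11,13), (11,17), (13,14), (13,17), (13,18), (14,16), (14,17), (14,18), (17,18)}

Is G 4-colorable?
No, G is not 4-colorable

The clique on vertices [8, 9, 13, 14, 18] has size 5 > 4, so it alone needs 5 colors.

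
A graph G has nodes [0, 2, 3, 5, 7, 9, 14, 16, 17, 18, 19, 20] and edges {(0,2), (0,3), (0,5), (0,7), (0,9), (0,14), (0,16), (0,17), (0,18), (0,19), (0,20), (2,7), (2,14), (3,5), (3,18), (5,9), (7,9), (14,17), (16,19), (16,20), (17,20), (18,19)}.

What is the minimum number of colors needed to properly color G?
Clique number ω(G) = 3 (lower bound: χ ≥ ω).
Odd cycle [17, 14, 2, 7, 9, 5, 3, 18, 19, 16, 20] needs 3 colors (χ ≥ 3).
Vertex 0 is adjacent to every vertex of [2, 3, 5, 7, 9, 14, 16, 17, 18, 19, 20], which already need 3 colors among themselves, so 0 needs a new color (χ ≥ 4).
The coloring below uses 4 colors, so χ(G) = 4.
A valid 4-coloring: color 1: [0]; color 2: [2, 3, 9, 16, 17]; color 3: [5, 7, 14, 18, 20]; color 4: [19].

χ(G) = 4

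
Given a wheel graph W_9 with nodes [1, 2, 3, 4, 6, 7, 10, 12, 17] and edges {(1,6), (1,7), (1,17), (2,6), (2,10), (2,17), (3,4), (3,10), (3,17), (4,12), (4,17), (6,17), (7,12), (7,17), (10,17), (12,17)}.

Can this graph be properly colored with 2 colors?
The clique on vertices [1, 6, 17] has size 3 > 2, so it alone needs 3 colors.

No, G is not 2-colorable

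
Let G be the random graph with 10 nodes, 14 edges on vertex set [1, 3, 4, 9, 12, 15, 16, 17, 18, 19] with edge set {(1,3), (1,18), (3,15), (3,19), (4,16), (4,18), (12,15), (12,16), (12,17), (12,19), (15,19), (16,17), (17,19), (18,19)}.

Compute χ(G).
Clique number ω(G) = 3 (lower bound: χ ≥ ω).
The clique on [12, 16, 17] has size 3, forcing χ ≥ 3, and the coloring below uses 3 colors, so χ(G) = 3.
A valid 3-coloring: color 1: [1, 9, 16, 19]; color 2: [3, 12, 18]; color 3: [4, 15, 17].

χ(G) = 3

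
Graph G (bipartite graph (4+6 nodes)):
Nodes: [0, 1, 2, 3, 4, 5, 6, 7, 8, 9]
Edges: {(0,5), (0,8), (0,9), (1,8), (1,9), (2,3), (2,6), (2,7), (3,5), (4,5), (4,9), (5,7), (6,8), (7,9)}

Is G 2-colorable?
Yes, G is 2-colorable

A valid 2-coloring: color 1: [2, 5, 8, 9]; color 2: [0, 1, 3, 4, 6, 7].
(χ(G) = 2 ≤ 2.)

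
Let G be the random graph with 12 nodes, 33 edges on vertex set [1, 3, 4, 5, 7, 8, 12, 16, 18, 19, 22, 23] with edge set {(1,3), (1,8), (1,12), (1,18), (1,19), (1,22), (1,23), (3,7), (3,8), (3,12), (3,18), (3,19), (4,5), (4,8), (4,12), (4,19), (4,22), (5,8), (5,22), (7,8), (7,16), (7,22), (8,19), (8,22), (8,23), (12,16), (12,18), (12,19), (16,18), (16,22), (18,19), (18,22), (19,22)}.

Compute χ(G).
χ(G) = 5

Clique number ω(G) = 5 (lower bound: χ ≥ ω).
The clique on [1, 3, 12, 18, 19] has size 5, forcing χ ≥ 5, and the coloring below uses 5 colors, so χ(G) = 5.
A valid 5-coloring: color 1: [8, 18]; color 2: [12, 22, 23]; color 3: [5, 7, 19]; color 4: [1, 4, 16]; color 5: [3].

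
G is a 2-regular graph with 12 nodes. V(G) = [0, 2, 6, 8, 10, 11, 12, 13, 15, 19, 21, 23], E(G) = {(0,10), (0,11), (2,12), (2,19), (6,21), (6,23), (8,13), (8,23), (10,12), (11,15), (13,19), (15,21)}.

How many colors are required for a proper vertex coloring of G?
Clique number ω(G) = 2 (lower bound: χ ≥ ω).
The graph is bipartite (no odd cycle), so 2 colors suffice: χ(G) = 2.
A valid 2-coloring: color 1: [2, 10, 11, 13, 21, 23]; color 2: [0, 6, 8, 12, 15, 19].

χ(G) = 2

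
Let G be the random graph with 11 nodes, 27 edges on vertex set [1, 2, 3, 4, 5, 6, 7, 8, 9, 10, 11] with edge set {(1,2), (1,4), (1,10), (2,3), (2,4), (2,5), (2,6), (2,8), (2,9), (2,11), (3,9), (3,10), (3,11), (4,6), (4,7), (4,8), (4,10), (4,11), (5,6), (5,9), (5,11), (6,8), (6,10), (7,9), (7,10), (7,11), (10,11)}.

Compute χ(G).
Clique number ω(G) = 4 (lower bound: χ ≥ ω).
The clique on [2, 4, 6, 8] has size 4, forcing χ ≥ 4, and the coloring below uses 4 colors, so χ(G) = 4.
A valid 4-coloring: color 1: [2, 10]; color 2: [4, 9]; color 3: [1, 6, 11]; color 4: [3, 5, 7, 8].

χ(G) = 4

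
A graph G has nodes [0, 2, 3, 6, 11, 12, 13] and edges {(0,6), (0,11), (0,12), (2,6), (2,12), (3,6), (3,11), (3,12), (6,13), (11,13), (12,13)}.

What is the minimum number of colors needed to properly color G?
χ(G) = 2

Clique number ω(G) = 2 (lower bound: χ ≥ ω).
The graph is bipartite (no odd cycle), so 2 colors suffice: χ(G) = 2.
A valid 2-coloring: color 1: [6, 11, 12]; color 2: [0, 2, 3, 13].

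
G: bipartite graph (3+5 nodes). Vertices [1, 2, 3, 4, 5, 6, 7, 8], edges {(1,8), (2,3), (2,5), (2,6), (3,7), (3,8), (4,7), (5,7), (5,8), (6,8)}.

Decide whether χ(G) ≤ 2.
Yes, G is 2-colorable

A valid 2-coloring: color 1: [2, 7, 8]; color 2: [1, 3, 4, 5, 6].
(χ(G) = 2 ≤ 2.)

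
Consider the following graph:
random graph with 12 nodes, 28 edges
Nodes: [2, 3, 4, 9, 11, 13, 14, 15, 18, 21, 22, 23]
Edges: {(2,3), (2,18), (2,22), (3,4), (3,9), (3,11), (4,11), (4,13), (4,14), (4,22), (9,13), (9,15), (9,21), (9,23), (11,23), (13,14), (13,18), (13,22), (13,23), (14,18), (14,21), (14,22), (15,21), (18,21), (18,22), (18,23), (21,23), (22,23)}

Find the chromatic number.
χ(G) = 4

Clique number ω(G) = 4 (lower bound: χ ≥ ω).
The clique on [13, 14, 18, 22] has size 4, forcing χ ≥ 4, and the coloring below uses 4 colors, so χ(G) = 4.
A valid 4-coloring: color 1: [9, 11, 22]; color 2: [3, 14, 15, 23]; color 3: [2, 13, 21]; color 4: [4, 18].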